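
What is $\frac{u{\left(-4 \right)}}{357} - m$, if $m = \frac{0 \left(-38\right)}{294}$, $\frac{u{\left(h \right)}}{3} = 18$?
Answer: $\frac{18}{119} \approx 0.15126$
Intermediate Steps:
$u{\left(h \right)} = 54$ ($u{\left(h \right)} = 3 \cdot 18 = 54$)
$m = 0$ ($m = 0 \cdot \frac{1}{294} = 0$)
$\frac{u{\left(-4 \right)}}{357} - m = \frac{54}{357} - 0 = 54 \cdot \frac{1}{357} + 0 = \frac{18}{119} + 0 = \frac{18}{119}$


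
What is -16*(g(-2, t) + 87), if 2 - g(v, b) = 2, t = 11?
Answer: -1392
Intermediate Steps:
g(v, b) = 0 (g(v, b) = 2 - 1*2 = 2 - 2 = 0)
-16*(g(-2, t) + 87) = -16*(0 + 87) = -16*87 = -1392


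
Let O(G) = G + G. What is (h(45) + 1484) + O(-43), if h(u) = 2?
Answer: 1400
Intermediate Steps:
O(G) = 2*G
(h(45) + 1484) + O(-43) = (2 + 1484) + 2*(-43) = 1486 - 86 = 1400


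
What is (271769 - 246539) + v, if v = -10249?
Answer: 14981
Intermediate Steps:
(271769 - 246539) + v = (271769 - 246539) - 10249 = 25230 - 10249 = 14981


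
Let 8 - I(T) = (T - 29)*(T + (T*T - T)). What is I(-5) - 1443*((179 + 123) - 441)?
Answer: 201435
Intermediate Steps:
I(T) = 8 - T**2*(-29 + T) (I(T) = 8 - (T - 29)*(T + (T*T - T)) = 8 - (-29 + T)*(T + (T**2 - T)) = 8 - (-29 + T)*T**2 = 8 - T**2*(-29 + T))
I(-5) - 1443*((179 + 123) - 441) = (8 - 1*(-5)**3 + 29*(-5)**2) - 1443*((179 + 123) - 441) = (8 - 1*(-125) + 29*25) - 1443*(302 - 441) = (8 + 125 + 725) - 1443*(-139) = 858 + 200577 = 201435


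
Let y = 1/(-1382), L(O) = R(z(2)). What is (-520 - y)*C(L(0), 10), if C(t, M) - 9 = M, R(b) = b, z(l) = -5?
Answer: -13654141/1382 ≈ -9880.0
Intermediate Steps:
L(O) = -5
y = -1/1382 ≈ -0.00072359
C(t, M) = 9 + M
(-520 - y)*C(L(0), 10) = (-520 - 1*(-1/1382))*(9 + 10) = (-520 + 1/1382)*19 = -718639/1382*19 = -13654141/1382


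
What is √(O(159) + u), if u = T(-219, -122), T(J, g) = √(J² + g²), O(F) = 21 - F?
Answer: √(-138 + √62845) ≈ 10.616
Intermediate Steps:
u = √62845 (u = √((-219)² + (-122)²) = √(47961 + 14884) = √62845 ≈ 250.69)
√(O(159) + u) = √((21 - 1*159) + √62845) = √((21 - 159) + √62845) = √(-138 + √62845)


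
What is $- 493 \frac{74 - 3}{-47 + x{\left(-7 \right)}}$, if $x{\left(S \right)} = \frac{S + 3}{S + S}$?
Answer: $\frac{245021}{327} \approx 749.3$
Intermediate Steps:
$x{\left(S \right)} = \frac{3 + S}{2 S}$
$- 493 \frac{74 - 3}{-47 + x{\left(-7 \right)}} = - 493 \frac{74 - 3}{-47 + \frac{3 - 7}{2 \left(-7\right)}} = - 493 \frac{71}{-47 + \frac{1}{2} \left(- \frac{1}{7}\right) \left(-4\right)} = - 493 \frac{71}{-47 + \frac{2}{7}} = - 493 \frac{71}{- \frac{327}{7}} = - 493 \cdot 71 \left(- \frac{7}{327}\right) = \left(-493\right) \left(- \frac{497}{327}\right) = \frac{245021}{327}$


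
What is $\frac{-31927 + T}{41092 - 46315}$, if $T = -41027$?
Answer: $\frac{24318}{1741} \approx 13.968$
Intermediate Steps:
$\frac{-31927 + T}{41092 - 46315} = \frac{-31927 - 41027}{41092 - 46315} = - \frac{72954}{-5223} = \left(-72954\right) \left(- \frac{1}{5223}\right) = \frac{24318}{1741}$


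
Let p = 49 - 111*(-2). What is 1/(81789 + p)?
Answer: 1/82060 ≈ 1.2186e-5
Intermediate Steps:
p = 271 (p = 49 + 222 = 271)
1/(81789 + p) = 1/(81789 + 271) = 1/82060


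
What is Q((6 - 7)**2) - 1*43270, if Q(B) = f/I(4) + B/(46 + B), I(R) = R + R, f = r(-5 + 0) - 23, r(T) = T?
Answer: -4067707/94 ≈ -43274.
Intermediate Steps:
f = -28 (f = (-5 + 0) - 23 = -5 - 23 = -28)
I(R) = 2*R
Q(B) = -7/2 + B/(46 + B) (Q(B) = -28/(2*4) + B/(46 + B) = -28/8 + B/(46 + B) = -28*1/8 + B/(46 + B) = -7/2 + B/(46 + B))
Q((6 - 7)**2) - 1*43270 = (-322 - 5*(6 - 7)**2)/(2*(46 + (6 - 7)**2)) - 1*43270 = (-322 - 5*(-1)**2)/(2*(46 + (-1)**2)) - 43270 = (-322 - 5*1)/(2*(46 + 1)) - 43270 = (1/2)*(-322 - 5)/47 - 43270 = (1/2)*(1/47)*(-327) - 43270 = -327/94 - 43270 = -4067707/94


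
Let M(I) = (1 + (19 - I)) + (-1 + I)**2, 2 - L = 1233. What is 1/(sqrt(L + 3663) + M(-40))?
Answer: 1741/3028649 - 8*sqrt(38)/3028649 ≈ 0.00055856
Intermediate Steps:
L = -1231 (L = 2 - 1*1233 = 2 - 1233 = -1231)
M(I) = 20 + (-1 + I)**2 - I (M(I) = (20 - I) + (-1 + I)**2 = 20 + (-1 + I)**2 - I)
1/(sqrt(L + 3663) + M(-40)) = 1/(sqrt(-1231 + 3663) + (20 + (-1 - 40)**2 - 1*(-40))) = 1/(sqrt(2432) + (20 + (-41)**2 + 40)) = 1/(8*sqrt(38) + (20 + 1681 + 40)) = 1/(8*sqrt(38) + 1741) = 1/(1741 + 8*sqrt(38))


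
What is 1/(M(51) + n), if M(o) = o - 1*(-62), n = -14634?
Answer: -1/14521 ≈ -6.8866e-5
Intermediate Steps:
M(o) = 62 + o (M(o) = o + 62 = 62 + o)
1/(M(51) + n) = 1/((62 + 51) - 14634) = 1/(113 - 14634) = 1/(-14521) = -1/14521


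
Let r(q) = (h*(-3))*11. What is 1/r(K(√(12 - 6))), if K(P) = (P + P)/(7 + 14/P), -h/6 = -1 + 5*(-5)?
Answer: -1/5148 ≈ -0.00019425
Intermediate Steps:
h = 156 (h = -6*(-1 + 5*(-5)) = -6*(-1 - 25) = -6*(-26) = 156)
K(P) = 2*P/(7 + 14/P) (K(P) = (2*P)/(7 + 14/P) = 2*P/(7 + 14/P))
r(q) = -5148 (r(q) = (156*(-3))*11 = -468*11 = -5148)
1/r(K(√(12 - 6))) = 1/(-5148) = -1/5148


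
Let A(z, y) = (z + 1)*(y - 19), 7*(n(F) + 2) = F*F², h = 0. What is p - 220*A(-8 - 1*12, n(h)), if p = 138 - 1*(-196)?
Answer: -87446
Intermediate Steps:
n(F) = -2 + F³/7 (n(F) = -2 + (F*F²)/7 = -2 + F³/7)
A(z, y) = (1 + z)*(-19 + y)
p = 334 (p = 138 + 196 = 334)
p - 220*A(-8 - 1*12, n(h)) = 334 - 220*(-19 + (-2 + (⅐)*0³) - 19*(-8 - 1*12) + (-2 + (⅐)*0³)*(-8 - 1*12)) = 334 - 220*(-19 + (-2 + (⅐)*0) - 19*(-8 - 12) + (-2 + (⅐)*0)*(-8 - 12)) = 334 - 220*(-19 + (-2 + 0) - 19*(-20) + (-2 + 0)*(-20)) = 334 - 220*(-19 - 2 + 380 - 2*(-20)) = 334 - 220*(-19 - 2 + 380 + 40) = 334 - 220*399 = 334 - 87780 = -87446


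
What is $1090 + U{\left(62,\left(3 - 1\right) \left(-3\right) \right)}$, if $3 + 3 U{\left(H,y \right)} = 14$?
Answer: $\frac{3281}{3} \approx 1093.7$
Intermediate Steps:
$U{\left(H,y \right)} = \frac{11}{3}$ ($U{\left(H,y \right)} = -1 + \frac{1}{3} \cdot 14 = -1 + \frac{14}{3} = \frac{11}{3}$)
$1090 + U{\left(62,\left(3 - 1\right) \left(-3\right) \right)} = 1090 + \frac{11}{3} = \frac{3281}{3}$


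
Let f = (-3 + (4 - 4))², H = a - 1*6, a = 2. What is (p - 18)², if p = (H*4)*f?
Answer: 26244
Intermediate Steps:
H = -4 (H = 2 - 1*6 = 2 - 6 = -4)
f = 9 (f = (-3 + 0)² = (-3)² = 9)
p = -144 (p = -4*4*9 = -16*9 = -144)
(p - 18)² = (-144 - 18)² = (-162)² = 26244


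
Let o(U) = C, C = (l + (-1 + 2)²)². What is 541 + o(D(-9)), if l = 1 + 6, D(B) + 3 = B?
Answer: 605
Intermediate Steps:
D(B) = -3 + B
l = 7
C = 64 (C = (7 + (-1 + 2)²)² = (7 + 1²)² = (7 + 1)² = 8² = 64)
o(U) = 64
541 + o(D(-9)) = 541 + 64 = 605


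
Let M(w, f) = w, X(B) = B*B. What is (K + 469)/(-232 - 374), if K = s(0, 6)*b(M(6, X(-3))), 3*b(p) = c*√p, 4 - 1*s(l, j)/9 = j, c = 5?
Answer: -469/606 + 5*√6/101 ≈ -0.65267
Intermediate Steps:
s(l, j) = 36 - 9*j
X(B) = B²
b(p) = 5*√p/3 (b(p) = (5*√p)/3 = 5*√p/3)
K = -30*√6 (K = (36 - 9*6)*(5*√6/3) = (36 - 54)*(5*√6/3) = -30*√6 ≈ -73.485)
(K + 469)/(-232 - 374) = (-30*√6 + 469)/(-232 - 374) = (469 - 30*√6)/(-606) = (469 - 30*√6)*(-1/606) = -469/606 + 5*√6/101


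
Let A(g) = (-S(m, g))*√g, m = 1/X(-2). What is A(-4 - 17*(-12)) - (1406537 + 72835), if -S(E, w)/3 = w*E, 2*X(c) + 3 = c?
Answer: -1479372 - 2400*√2 ≈ -1.4828e+6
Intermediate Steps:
X(c) = -3/2 + c/2
m = -⅖ (m = 1/(-3/2 + (½)*(-2)) = 1/(-3/2 - 1) = 1/(-5/2) = -⅖ ≈ -0.40000)
S(E, w) = -3*E*w (S(E, w) = -3*w*E = -3*E*w)
A(g) = -6*g^(3/2)/5 (A(g) = (-(-3)*(-2)*g/5)*√g = (-6*g/5)*√g = -6*g^(3/2)/5)
A(-4 - 17*(-12)) - (1406537 + 72835) = -6*(-4 - 17*(-12))^(3/2)/5 - (1406537 + 72835) = -6*(-4 + 204)^(3/2)/5 - 1*1479372 = -2400*√2 - 1479372 = -1479372 - 2400*√2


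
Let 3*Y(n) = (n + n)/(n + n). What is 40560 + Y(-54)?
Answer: 121681/3 ≈ 40560.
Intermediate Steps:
Y(n) = ⅓ (Y(n) = ((n + n)/(n + n))/3 = ((2*n)/((2*n)))/3 = ((2*n)*(1/(2*n)))/3 = (⅓)*1 = ⅓)
40560 + Y(-54) = 40560 + ⅓ = 121681/3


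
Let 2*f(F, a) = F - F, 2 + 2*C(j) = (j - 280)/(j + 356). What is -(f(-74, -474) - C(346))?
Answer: -223/234 ≈ -0.95299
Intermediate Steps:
C(j) = -1 + (-280 + j)/(2*(356 + j)) (C(j) = -1 + ((j - 280)/(j + 356))/2 = -1 + ((-280 + j)/(356 + j))/2 = -1 + (-280 + j)/(2*(356 + j)))
f(F, a) = 0 (f(F, a) = (F - F)/2 = (½)*0 = 0)
-(f(-74, -474) - C(346)) = -(0 - (-992 - 1*346)/(2*(356 + 346))) = -(0 - (-992 - 346)/(2*702)) = -(0 - (-1338)/(2*702)) = -(0 - 1*(-223/234)) = -(0 + 223/234) = -1*223/234 = -223/234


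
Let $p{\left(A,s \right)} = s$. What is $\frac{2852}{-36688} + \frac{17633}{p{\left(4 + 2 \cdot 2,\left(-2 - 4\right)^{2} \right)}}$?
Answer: $\frac{10106513}{20637} \approx 489.73$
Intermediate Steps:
$\frac{2852}{-36688} + \frac{17633}{p{\left(4 + 2 \cdot 2,\left(-2 - 4\right)^{2} \right)}} = \frac{2852}{-36688} + \frac{17633}{\left(-2 - 4\right)^{2}} = 2852 \left(- \frac{1}{36688}\right) + \frac{17633}{\left(-6\right)^{2}} = - \frac{713}{9172} + \frac{17633}{36} = \frac{10106513}{20637}$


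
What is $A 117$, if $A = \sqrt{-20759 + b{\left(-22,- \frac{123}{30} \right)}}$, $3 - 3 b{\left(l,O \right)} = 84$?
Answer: $117 i \sqrt{20786} \approx 16868.0 i$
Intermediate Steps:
$b{\left(l,O \right)} = -27$ ($b{\left(l,O \right)} = 1 - 28 = -27$)
$A = i \sqrt{20786}$ ($A = \sqrt{-20759 - 27} = \sqrt{-20786} = i \sqrt{20786} \approx 144.17 i$)
$A 117 = i \sqrt{20786} \cdot 117 = 117 i \sqrt{20786}$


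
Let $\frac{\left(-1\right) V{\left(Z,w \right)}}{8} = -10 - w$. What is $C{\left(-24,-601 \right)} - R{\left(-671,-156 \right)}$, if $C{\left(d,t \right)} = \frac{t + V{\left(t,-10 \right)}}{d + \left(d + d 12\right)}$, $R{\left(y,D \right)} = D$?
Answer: $\frac{53017}{336} \approx 157.79$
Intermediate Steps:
$V{\left(Z,w \right)} = 80 + 8 w$ ($V{\left(Z,w \right)} = - 8 \left(-10 - w\right) = 80 + 8 w$)
$C{\left(d,t \right)} = \frac{t}{14 d}$ ($C{\left(d,t \right)} = \frac{t + \left(80 + 8 \left(-10\right)\right)}{d + \left(d + d 12\right)} = \frac{t + \left(80 - 80\right)}{d + \left(d + 12 d\right)} = \frac{t + 0}{d + 13 d} = \frac{t}{14 d}$)
$C{\left(-24,-601 \right)} - R{\left(-671,-156 \right)} = \frac{1}{14} \left(-601\right) \frac{1}{-24} - -156 = \frac{1}{14} \left(-601\right) \left(- \frac{1}{24}\right) + 156 = \frac{601}{336} + 156 = \frac{53017}{336}$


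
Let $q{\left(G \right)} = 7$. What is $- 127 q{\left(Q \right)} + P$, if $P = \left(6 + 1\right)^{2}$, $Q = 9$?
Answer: $-840$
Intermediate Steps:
$P = 49$ ($P = 7^{2} = 49$)
$- 127 q{\left(Q \right)} + P = \left(-127\right) 7 + 49 = -889 + 49 = -840$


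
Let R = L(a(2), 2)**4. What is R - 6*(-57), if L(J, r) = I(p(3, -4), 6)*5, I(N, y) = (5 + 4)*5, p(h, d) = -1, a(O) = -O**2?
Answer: 2562890967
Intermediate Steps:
I(N, y) = 45 (I(N, y) = 9*5 = 45)
L(J, r) = 225 (L(J, r) = 45*5 = 225)
R = 2562890625 (R = 225**4 = 2562890625)
R - 6*(-57) = 2562890625 - 6*(-57) = 2562890625 + 342 = 2562890967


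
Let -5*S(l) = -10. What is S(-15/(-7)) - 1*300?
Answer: -298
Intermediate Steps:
S(l) = 2 (S(l) = -⅕*(-10) = 2)
S(-15/(-7)) - 1*300 = 2 - 1*300 = 2 - 300 = -298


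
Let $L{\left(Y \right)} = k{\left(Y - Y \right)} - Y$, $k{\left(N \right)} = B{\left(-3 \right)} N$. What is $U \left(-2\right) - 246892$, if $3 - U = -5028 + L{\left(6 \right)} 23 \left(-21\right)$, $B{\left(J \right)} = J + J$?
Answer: $-251158$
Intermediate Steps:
$B{\left(J \right)} = 2 J$
$k{\left(N \right)} = - 6 N$ ($k{\left(N \right)} = 2 \left(-3\right) N = - 6 N$)
$L{\left(Y \right)} = - Y$ ($L{\left(Y \right)} = - 6 \left(Y - Y\right) - Y = \left(-6\right) 0 - Y = 0 - Y = - Y$)
$U = 2133$ ($U = 3 - \left(-5028 + \left(-1\right) 6 \cdot 23 \left(-21\right)\right) = 3 - \left(-5028 + \left(-6\right) 23 \left(-21\right)\right) = 3 - \left(-5028 - -2898\right) = 3 - \left(-5028 + 2898\right) = 3 - -2130 = 3 + 2130 = 2133$)
$U \left(-2\right) - 246892 = 2133 \left(-2\right) - 246892 = -4266 - 246892 = -251158$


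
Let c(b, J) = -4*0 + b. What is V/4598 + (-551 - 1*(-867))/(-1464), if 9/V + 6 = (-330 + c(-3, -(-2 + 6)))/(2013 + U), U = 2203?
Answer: -1553902787/7188370662 ≈ -0.21617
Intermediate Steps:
c(b, J) = b (c(b, J) = 0 + b = b)
V = -12648/8543 (V = 9/(-6 + (-330 - 3)/(2013 + 2203)) = 9/(-6 - 333/4216) = 9/(-25629/4216) = 9*(-4216/25629) = -12648/8543 ≈ -1.4805)
V/4598 + (-551 - 1*(-867))/(-1464) = -12648/8543/4598 + (-551 - 1*(-867))/(-1464) = -12648/8543*1/4598 + (-551 + 867)*(-1/1464) = -6324/19640357 + 316*(-1/1464) = -6324/19640357 - 79/366 = -1553902787/7188370662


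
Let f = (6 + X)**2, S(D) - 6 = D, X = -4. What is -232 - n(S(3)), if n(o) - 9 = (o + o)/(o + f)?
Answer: -3151/13 ≈ -242.38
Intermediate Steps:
S(D) = 6 + D
f = 4 (f = (6 - 4)**2 = 2**2 = 4)
n(o) = 9 + 2*o/(4 + o) (n(o) = 9 + (o + o)/(o + 4) = 9 + (2*o)/(4 + o) = 9 + 2*o/(4 + o))
-232 - n(S(3)) = -232 - (36 + 11*(6 + 3))/(4 + (6 + 3)) = -232 - (36 + 11*9)/(4 + 9) = -232 - (36 + 99)/13 = -232 - 135/13 = -3151/13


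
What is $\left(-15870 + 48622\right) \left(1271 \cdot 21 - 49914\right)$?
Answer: $-760599696$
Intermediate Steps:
$\left(-15870 + 48622\right) \left(1271 \cdot 21 - 49914\right) = 32752 \left(26691 - 49914\right) = 32752 \left(-23223\right) = -760599696$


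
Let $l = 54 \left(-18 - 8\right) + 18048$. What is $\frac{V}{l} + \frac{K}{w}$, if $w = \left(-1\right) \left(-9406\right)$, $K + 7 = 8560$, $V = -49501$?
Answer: $- \frac{161625137}{78276732} \approx -2.0648$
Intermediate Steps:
$K = 8553$ ($K = -7 + 8560 = 8553$)
$l = 16644$ ($l = 54 \left(-26\right) + 18048 = -1404 + 18048 = 16644$)
$w = 9406$
$\frac{V}{l} + \frac{K}{w} = - \frac{49501}{16644} + \frac{8553}{9406} = - \frac{161625137}{78276732}$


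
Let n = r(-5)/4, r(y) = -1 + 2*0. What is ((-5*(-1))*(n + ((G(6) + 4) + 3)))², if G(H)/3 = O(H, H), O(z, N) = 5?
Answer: 189225/16 ≈ 11827.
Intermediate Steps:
G(H) = 15 (G(H) = 3*5 = 15)
r(y) = -1 (r(y) = -1 + 0 = -1)
n = -¼ (n = -1/4 = -1*¼ = -¼ ≈ -0.25000)
((-5*(-1))*(n + ((G(6) + 4) + 3)))² = ((-5*(-1))*(-¼ + ((15 + 4) + 3)))² = (5*(-¼ + (19 + 3)))² = (5*(-¼ + 22))² = (5*(87/4))² = (435/4)² = 189225/16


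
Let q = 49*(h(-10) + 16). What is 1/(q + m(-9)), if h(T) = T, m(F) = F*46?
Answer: -1/120 ≈ -0.0083333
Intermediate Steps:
m(F) = 46*F
q = 294 (q = 49*(-10 + 16) = 49*6 = 294)
1/(q + m(-9)) = 1/(294 + 46*(-9)) = 1/(294 - 414) = 1/(-120) = -1/120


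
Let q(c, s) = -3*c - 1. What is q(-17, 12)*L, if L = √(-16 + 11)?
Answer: 50*I*√5 ≈ 111.8*I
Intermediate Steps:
q(c, s) = -1 - 3*c
L = I*√5 (L = √(-5) = I*√5 ≈ 2.2361*I)
q(-17, 12)*L = (-1 - 3*(-17))*(I*√5) = (-1 + 51)*(I*√5) = 50*(I*√5) = 50*I*√5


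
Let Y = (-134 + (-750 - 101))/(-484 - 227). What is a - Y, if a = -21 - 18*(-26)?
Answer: 316832/711 ≈ 445.61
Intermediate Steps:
Y = 985/711 (Y = (-134 - 851)/(-711) = -985*(-1/711) = 985/711 ≈ 1.3854)
a = 447 (a = -21 + 468 = 447)
a - Y = 447 - 1*985/711 = 447 - 985/711 = 316832/711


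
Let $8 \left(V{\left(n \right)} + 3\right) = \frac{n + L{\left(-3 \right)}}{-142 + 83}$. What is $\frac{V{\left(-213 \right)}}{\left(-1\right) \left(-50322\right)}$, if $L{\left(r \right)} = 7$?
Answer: $- \frac{605}{11875992} \approx -5.0943 \cdot 10^{-5}$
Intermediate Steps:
$V{\left(n \right)} = - \frac{1423}{472} - \frac{n}{472}$ ($V{\left(n \right)} = -3 + \frac{\left(n + 7\right) \frac{1}{-142 + 83}}{8} = -3 + \frac{\left(7 + n\right) \frac{1}{-59}}{8} = -3 + \frac{\left(7 + n\right) \left(- \frac{1}{59}\right)}{8} = -3 + \frac{- \frac{7}{59} - \frac{n}{59}}{8} = -3 - \left(\frac{7}{472} + \frac{n}{472}\right) = - \frac{1423}{472} - \frac{n}{472}$)
$\frac{V{\left(-213 \right)}}{\left(-1\right) \left(-50322\right)} = \frac{- \frac{1423}{472} - - \frac{213}{472}}{\left(-1\right) \left(-50322\right)} = \frac{- \frac{1423}{472} + \frac{213}{472}}{50322} = \left(- \frac{605}{236}\right) \frac{1}{50322} = - \frac{605}{11875992}$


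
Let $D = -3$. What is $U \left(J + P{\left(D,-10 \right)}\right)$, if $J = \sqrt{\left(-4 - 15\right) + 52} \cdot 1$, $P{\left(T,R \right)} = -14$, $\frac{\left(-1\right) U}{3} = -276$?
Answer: $-11592 + 828 \sqrt{33} \approx -6835.5$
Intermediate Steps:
$U = 828$ ($U = \left(-3\right) \left(-276\right) = 828$)
$J = \sqrt{33}$ ($J = \sqrt{\left(-4 - 15\right) + 52} \cdot 1 = \sqrt{-19 + 52} \cdot 1 = \sqrt{33} \cdot 1 = \sqrt{33} \approx 5.7446$)
$U \left(J + P{\left(D,-10 \right)}\right) = 828 \left(\sqrt{33} - 14\right) = 828 \left(-14 + \sqrt{33}\right) = -11592 + 828 \sqrt{33}$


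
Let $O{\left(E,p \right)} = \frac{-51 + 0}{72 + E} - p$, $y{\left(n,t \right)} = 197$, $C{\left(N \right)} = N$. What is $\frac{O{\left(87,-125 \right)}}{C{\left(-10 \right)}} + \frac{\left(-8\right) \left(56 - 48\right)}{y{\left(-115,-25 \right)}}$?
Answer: $- \frac{667848}{52205} \approx -12.793$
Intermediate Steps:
$O{\left(E,p \right)} = - p - \frac{51}{72 + E}$ ($O{\left(E,p \right)} = - \frac{51}{72 + E} - p = - p - \frac{51}{72 + E}$)
$\frac{O{\left(87,-125 \right)}}{C{\left(-10 \right)}} + \frac{\left(-8\right) \left(56 - 48\right)}{y{\left(-115,-25 \right)}} = \frac{\frac{1}{72 + 87} \left(-51 - -9000 - 87 \left(-125\right)\right)}{-10} + \frac{\left(-8\right) \left(56 - 48\right)}{197} = \frac{-51 + 9000 + 10875}{159} \left(- \frac{1}{10}\right) + \left(-8\right) 8 \cdot \frac{1}{197} = \frac{1}{159} \cdot 19824 \left(- \frac{1}{10}\right) - \frac{64}{197} = \frac{6608}{53} \left(- \frac{1}{10}\right) - \frac{64}{197} = - \frac{3304}{265} - \frac{64}{197} = - \frac{667848}{52205}$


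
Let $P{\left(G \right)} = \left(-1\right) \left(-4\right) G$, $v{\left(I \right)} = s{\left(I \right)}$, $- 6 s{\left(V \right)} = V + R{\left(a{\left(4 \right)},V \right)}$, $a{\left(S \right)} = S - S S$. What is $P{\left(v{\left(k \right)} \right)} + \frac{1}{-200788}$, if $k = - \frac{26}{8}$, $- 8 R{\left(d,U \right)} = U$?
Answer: $\frac{4567915}{2409456} \approx 1.8958$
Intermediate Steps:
$a{\left(S \right)} = S - S^{2}$
$R{\left(d,U \right)} = - \frac{U}{8}$
$s{\left(V \right)} = - \frac{7 V}{48}$ ($s{\left(V \right)} = - \frac{V - \frac{V}{8}}{6} = - \frac{\frac{7}{8} V}{6} = - \frac{7 V}{48}$)
$k = - \frac{13}{4}$ ($k = \left(-26\right) \frac{1}{8} = - \frac{13}{4} \approx -3.25$)
$v{\left(I \right)} = - \frac{7 I}{48}$
$P{\left(G \right)} = 4 G$
$P{\left(v{\left(k \right)} \right)} + \frac{1}{-200788} = 4 \left(\left(- \frac{7}{48}\right) \left(- \frac{13}{4}\right)\right) + \frac{1}{-200788} = 4 \cdot \frac{91}{192} - \frac{1}{200788} = \frac{91}{48} - \frac{1}{200788} = \frac{4567915}{2409456}$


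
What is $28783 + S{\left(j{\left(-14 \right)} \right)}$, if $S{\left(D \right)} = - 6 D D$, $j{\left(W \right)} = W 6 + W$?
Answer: $-28841$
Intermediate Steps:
$j{\left(W \right)} = 7 W$ ($j{\left(W \right)} = 6 W + W = 7 W$)
$S{\left(D \right)} = - 6 D^{2}$
$28783 + S{\left(j{\left(-14 \right)} \right)} = 28783 - 6 \left(7 \left(-14\right)\right)^{2} = 28783 - 6 \left(-98\right)^{2} = 28783 - 57624 = -28841$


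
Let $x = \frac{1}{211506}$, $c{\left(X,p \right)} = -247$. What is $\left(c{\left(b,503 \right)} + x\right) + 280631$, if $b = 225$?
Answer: $\frac{59302898305}{211506} \approx 2.8038 \cdot 10^{5}$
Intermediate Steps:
$x = \frac{1}{211506} \approx 4.728 \cdot 10^{-6}$
$\left(c{\left(b,503 \right)} + x\right) + 280631 = \left(-247 + \frac{1}{211506}\right) + 280631 = - \frac{52241981}{211506} + 280631 = \frac{59302898305}{211506}$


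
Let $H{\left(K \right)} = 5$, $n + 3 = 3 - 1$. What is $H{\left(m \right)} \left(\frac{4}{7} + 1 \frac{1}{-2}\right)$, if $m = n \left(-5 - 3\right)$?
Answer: $\frac{5}{14} \approx 0.35714$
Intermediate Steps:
$n = -1$ ($n = -3 + \left(3 - 1\right) = -3 + 2 = -1$)
$m = 8$ ($m = - (-5 - 3) = \left(-1\right) \left(-8\right) = 8$)
$H{\left(m \right)} \left(\frac{4}{7} + 1 \frac{1}{-2}\right) = 5 \left(\frac{4}{7} + 1 \frac{1}{-2}\right) = 5 \left(4 \cdot \frac{1}{7} + 1 \left(- \frac{1}{2}\right)\right) = 5 \left(\frac{4}{7} - \frac{1}{2}\right) = 5 \cdot \frac{1}{14} = \frac{5}{14}$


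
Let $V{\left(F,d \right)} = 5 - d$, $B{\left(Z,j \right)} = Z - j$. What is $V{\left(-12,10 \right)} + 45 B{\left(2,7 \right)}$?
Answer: $-230$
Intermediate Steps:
$V{\left(-12,10 \right)} + 45 B{\left(2,7 \right)} = \left(5 - 10\right) + 45 \left(2 - 7\right) = -5 + 45 \left(-5\right) = -5 - 225 = -230$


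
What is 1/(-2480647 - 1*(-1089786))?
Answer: -1/1390861 ≈ -7.1898e-7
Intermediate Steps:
1/(-2480647 - 1*(-1089786)) = 1/(-2480647 + 1089786) = 1/(-1390861) = -1/1390861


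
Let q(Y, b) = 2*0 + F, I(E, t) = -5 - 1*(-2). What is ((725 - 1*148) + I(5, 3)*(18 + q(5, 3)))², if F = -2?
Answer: 279841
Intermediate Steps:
I(E, t) = -3 (I(E, t) = -5 + 2 = -3)
q(Y, b) = -2 (q(Y, b) = 2*0 - 2 = 0 - 2 = -2)
((725 - 1*148) + I(5, 3)*(18 + q(5, 3)))² = ((725 - 1*148) - 3*(18 - 2))² = ((725 - 148) - 3*16)² = (577 - 48)² = 529² = 279841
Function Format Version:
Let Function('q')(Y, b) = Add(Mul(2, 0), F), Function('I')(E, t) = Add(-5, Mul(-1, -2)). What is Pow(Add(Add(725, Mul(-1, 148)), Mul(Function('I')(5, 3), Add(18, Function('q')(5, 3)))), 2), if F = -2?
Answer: 279841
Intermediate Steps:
Function('I')(E, t) = -3 (Function('I')(E, t) = Add(-5, 2) = -3)
Function('q')(Y, b) = -2 (Function('q')(Y, b) = Add(Mul(2, 0), -2) = Add(0, -2) = -2)
Pow(Add(Add(725, Mul(-1, 148)), Mul(Function('I')(5, 3), Add(18, Function('q')(5, 3)))), 2) = Pow(Add(Add(725, Mul(-1, 148)), Mul(-3, Add(18, -2))), 2) = Pow(Add(Add(725, -148), Mul(-3, 16)), 2) = Pow(Add(577, -48), 2) = Pow(529, 2) = 279841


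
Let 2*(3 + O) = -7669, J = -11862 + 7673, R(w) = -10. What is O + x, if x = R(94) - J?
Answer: 683/2 ≈ 341.50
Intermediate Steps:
J = -4189
x = 4179 (x = -10 - 1*(-4189) = -10 + 4189 = 4179)
O = -7675/2 (O = -3 + (1/2)*(-7669) = -3 - 7669/2 = -7675/2 ≈ -3837.5)
O + x = -7675/2 + 4179 = 683/2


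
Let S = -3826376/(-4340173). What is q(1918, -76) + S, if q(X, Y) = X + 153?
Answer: 8992324659/4340173 ≈ 2071.9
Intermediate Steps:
q(X, Y) = 153 + X
S = 3826376/4340173 (S = -3826376*(-1/4340173) = 3826376/4340173 ≈ 0.88162)
q(1918, -76) + S = (153 + 1918) + 3826376/4340173 = 2071 + 3826376/4340173 = 8992324659/4340173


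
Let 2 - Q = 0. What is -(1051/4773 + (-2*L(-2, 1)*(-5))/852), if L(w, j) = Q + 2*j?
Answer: -30177/112961 ≈ -0.26715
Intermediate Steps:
Q = 2 (Q = 2 - 1*0 = 2 + 0 = 2)
L(w, j) = 2 + 2*j
-(1051/4773 + (-2*L(-2, 1)*(-5))/852) = -(1051/4773 + (-2*(2 + 2*1)*(-5))/852) = -(1051*(1/4773) + (-2*(2 + 2)*(-5))*(1/852)) = -(1051/4773 + (-2*4*(-5))*(1/852)) = -(1051/4773 - 8*(-5)*(1/852)) = -(1051/4773 + 40*(1/852)) = -(1051/4773 + 10/213) = -1*30177/112961 = -30177/112961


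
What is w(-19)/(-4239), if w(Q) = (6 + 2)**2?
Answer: -64/4239 ≈ -0.015098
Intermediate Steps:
w(Q) = 64 (w(Q) = 8**2 = 64)
w(-19)/(-4239) = 64/(-4239) = 64*(-1/4239) = -64/4239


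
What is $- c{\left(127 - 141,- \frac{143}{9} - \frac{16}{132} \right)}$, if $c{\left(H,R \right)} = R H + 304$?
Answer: $- \frac{52286}{99} \approx -528.14$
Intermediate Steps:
$c{\left(H,R \right)} = 304 + H R$ ($c{\left(H,R \right)} = H R + 304 = 304 + H R$)
$- c{\left(127 - 141,- \frac{143}{9} - \frac{16}{132} \right)} = - (304 + \left(127 - 141\right) \left(- \frac{143}{9} - \frac{16}{132}\right)) = - (304 + \left(127 - 141\right) \left(\left(-143\right) \frac{1}{9} - \frac{4}{33}\right)) = - (304 - 14 \left(- \frac{143}{9} - \frac{4}{33}\right)) = - (304 - - \frac{22190}{99}) = - (304 + \frac{22190}{99}) = \left(-1\right) \frac{52286}{99} = - \frac{52286}{99}$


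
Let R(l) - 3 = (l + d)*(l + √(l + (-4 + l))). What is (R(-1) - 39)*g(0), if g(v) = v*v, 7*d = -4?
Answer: 0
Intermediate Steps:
d = -4/7 (d = (⅐)*(-4) = -4/7 ≈ -0.57143)
R(l) = 3 + (-4/7 + l)*(l + √(-4 + 2*l)) (R(l) = 3 + (l - 4/7)*(l + √(l + (-4 + l))) = 3 + (-4/7 + l)*(l + √(-4 + 2*l)))
g(v) = v²
(R(-1) - 39)*g(0) = ((3 + (-1)² - 4/7*(-1) - 4*√(-4 + 2*(-1))/7 - √(-4 + 2*(-1))) - 39)*0² = ((3 + 1 + 4/7 - 4*√(-4 - 2)/7 - √(-4 - 2)) - 39)*0 = ((3 + 1 + 4/7 - 4*I*√6/7 - √(-6)) - 39)*0 = ((3 + 1 + 4/7 - 4*I*√6/7 - I*√6) - 39)*0 = ((32/7 - 11*I*√6/7) - 39)*0 = (-241/7 - 11*I*√6/7)*0 = 0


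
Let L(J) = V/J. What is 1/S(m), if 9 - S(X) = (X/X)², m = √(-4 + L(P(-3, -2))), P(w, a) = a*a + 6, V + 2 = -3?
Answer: ⅛ ≈ 0.12500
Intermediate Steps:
V = -5 (V = -2 - 3 = -5)
P(w, a) = 6 + a² (P(w, a) = a² + 6 = 6 + a²)
L(J) = -5/J
m = 3*I*√2/2 (m = √(-4 - 5/(6 + (-2)²)) = √(-4 - 5/(6 + 4)) = √(-4 - 5/10) = √(-4 - 5*⅒) = √(-4 - ½) = √(-9/2) = 3*I*√2/2 ≈ 2.1213*I)
S(X) = 8 (S(X) = 9 - (X/X)² = 9 - 1*1² = 9 - 1*1 = 9 - 1 = 8)
1/S(m) = 1/8 = ⅛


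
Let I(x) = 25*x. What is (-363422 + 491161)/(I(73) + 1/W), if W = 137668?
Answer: 17585572652/251244101 ≈ 69.994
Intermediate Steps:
(-363422 + 491161)/(I(73) + 1/W) = (-363422 + 491161)/(25*73 + 1/137668) = 127739/(1825 + 1/137668) = 127739/(251244101/137668) = 127739*(137668/251244101) = 17585572652/251244101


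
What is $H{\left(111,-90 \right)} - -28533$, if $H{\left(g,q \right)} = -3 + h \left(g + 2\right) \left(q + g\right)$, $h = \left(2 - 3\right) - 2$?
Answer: $21411$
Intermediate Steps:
$h = -3$ ($h = -1 - 2 = -3$)
$H{\left(g,q \right)} = -3 - 3 \left(2 + g\right) \left(g + q\right)$ ($H{\left(g,q \right)} = -3 - 3 \left(g + 2\right) \left(q + g\right) = -3 - 3 \left(2 + g\right) \left(g + q\right)$)
$H{\left(111,-90 \right)} - -28533 = \left(-3 - 666 - -540 - 3 \cdot 111^{2} - 333 \left(-90\right)\right) - -28533 = \left(-3 - 666 + 540 - 36963 + 29970\right) + 28533 = -7122 + 28533 = 21411$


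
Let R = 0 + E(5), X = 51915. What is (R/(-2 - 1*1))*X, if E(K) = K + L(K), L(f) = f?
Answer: -173050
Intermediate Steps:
E(K) = 2*K (E(K) = K + K = 2*K)
R = 10 (R = 0 + 2*5 = 0 + 10 = 10)
(R/(-2 - 1*1))*X = (10/(-2 - 1*1))*51915 = (10/(-2 - 1))*51915 = (10/(-3))*51915 = (10*(-⅓))*51915 = -10/3*51915 = -173050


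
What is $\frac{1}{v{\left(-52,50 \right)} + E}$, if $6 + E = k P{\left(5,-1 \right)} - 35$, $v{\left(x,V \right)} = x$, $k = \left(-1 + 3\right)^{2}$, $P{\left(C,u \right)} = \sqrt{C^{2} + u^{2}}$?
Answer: $- \frac{93}{8233} - \frac{4 \sqrt{26}}{8233} \approx -0.013773$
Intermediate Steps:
$k = 4$ ($k = 2^{2} = 4$)
$E = -41 + 4 \sqrt{26}$ ($E = -6 - \left(35 - 4 \sqrt{5^{2} + \left(-1\right)^{2}}\right) = -6 - \left(35 - 4 \sqrt{25 + 1}\right) = -6 - \left(35 - 4 \sqrt{26}\right) = -41 + 4 \sqrt{26} \approx -20.604$)
$\frac{1}{v{\left(-52,50 \right)} + E} = \frac{1}{-52 - \left(41 - 4 \sqrt{26}\right)} = \frac{1}{-93 + 4 \sqrt{26}}$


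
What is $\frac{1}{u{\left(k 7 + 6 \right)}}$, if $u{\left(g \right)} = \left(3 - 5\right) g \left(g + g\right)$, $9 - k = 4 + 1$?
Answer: $- \frac{1}{4624} \approx -0.00021626$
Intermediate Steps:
$k = 4$ ($k = 9 - \left(4 + 1\right) = 9 - 5 = 4$)
$u{\left(g \right)} = - 4 g^{2}$ ($u{\left(g \right)} = - 2 g 2 g = - 4 g^{2}$)
$\frac{1}{u{\left(k 7 + 6 \right)}} = \frac{1}{\left(-4\right) \left(4 \cdot 7 + 6\right)^{2}} = \frac{1}{\left(-4\right) \left(28 + 6\right)^{2}} = \frac{1}{\left(-4\right) 34^{2}} = \frac{1}{\left(-4\right) 1156} = \frac{1}{-4624} = - \frac{1}{4624}$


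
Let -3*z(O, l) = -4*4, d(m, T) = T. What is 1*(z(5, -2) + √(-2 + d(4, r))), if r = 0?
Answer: 16/3 + I*√2 ≈ 5.3333 + 1.4142*I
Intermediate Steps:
z(O, l) = 16/3 (z(O, l) = -(-4)*4/3 = -⅓*(-16) = 16/3)
1*(z(5, -2) + √(-2 + d(4, r))) = 1*(16/3 + √(-2 + 0)) = 1*(16/3 + √(-2)) = 1*(16/3 + I*√2) = 16/3 + I*√2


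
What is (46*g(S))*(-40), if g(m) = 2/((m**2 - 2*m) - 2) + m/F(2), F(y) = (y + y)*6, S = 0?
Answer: 1840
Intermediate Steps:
F(y) = 12*y (F(y) = (2*y)*6 = 12*y)
g(m) = 2/(-2 + m**2 - 2*m) + m/24 (g(m) = 2/((m**2 - 2*m) - 2) + m/((12*2)) = 2/(-2 + m**2 - 2*m) + m/24)
(46*g(S))*(-40) = (46*((-48 - 1*0**3 + 2*0 + 2*0**2)/(24*(2 - 1*0**2 + 2*0))))*(-40) = (46*((-48 - 1*0 + 0 + 2*0)/(24*(2 - 1*0 + 0))))*(-40) = (46*((-48 + 0 + 0 + 0)/(24*(2 + 0 + 0))))*(-40) = (46*((1/24)*(-48)/2))*(-40) = (46*((1/24)*(1/2)*(-48)))*(-40) = (46*(-1))*(-40) = -46*(-40) = 1840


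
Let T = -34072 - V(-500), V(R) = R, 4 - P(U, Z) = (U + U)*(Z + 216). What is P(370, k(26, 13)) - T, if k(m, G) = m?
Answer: -145504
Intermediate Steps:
P(U, Z) = 4 - 2*U*(216 + Z) (P(U, Z) = 4 - (U + U)*(Z + 216) = 4 - 2*U*(216 + Z))
T = -33572 (T = -34072 - 1*(-500) = -34072 + 500 = -33572)
P(370, k(26, 13)) - T = (4 - 432*370 - 2*370*26) - 1*(-33572) = (4 - 159840 - 19240) + 33572 = -179076 + 33572 = -145504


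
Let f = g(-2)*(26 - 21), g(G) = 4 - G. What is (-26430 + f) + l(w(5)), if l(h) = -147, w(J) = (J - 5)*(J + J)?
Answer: -26547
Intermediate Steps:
w(J) = 2*J*(-5 + J) (w(J) = (-5 + J)*(2*J) = 2*J*(-5 + J))
f = 30 (f = (4 - 1*(-2))*(26 - 21) = (4 + 2)*5 = 6*5 = 30)
(-26430 + f) + l(w(5)) = (-26430 + 30) - 147 = -26400 - 147 = -26547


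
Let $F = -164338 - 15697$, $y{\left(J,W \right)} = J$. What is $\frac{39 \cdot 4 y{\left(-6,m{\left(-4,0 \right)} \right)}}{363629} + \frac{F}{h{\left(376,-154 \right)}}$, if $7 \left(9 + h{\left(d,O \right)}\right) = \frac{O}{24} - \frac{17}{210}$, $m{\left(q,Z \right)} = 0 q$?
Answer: $\frac{192469856903196}{10613966881} \approx 18134.0$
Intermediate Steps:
$m{\left(q,Z \right)} = 0$
$F = -180035$ ($F = -164338 - 15697 = -180035$)
$h{\left(d,O \right)} = - \frac{13247}{1470} + \frac{O}{168}$ ($h{\left(d,O \right)} = -9 + \frac{\frac{O}{24} - \frac{17}{210}}{7} = -9 + \frac{- \frac{17}{210} + \frac{O}{24}}{7} = -9 + \left(- \frac{17}{1470} + \frac{O}{168}\right) = - \frac{13247}{1470} + \frac{O}{168}$)
$\frac{39 \cdot 4 y{\left(-6,m{\left(-4,0 \right)} \right)}}{363629} + \frac{F}{h{\left(376,-154 \right)}} = \frac{39 \cdot 4 \left(-6\right)}{363629} - \frac{180035}{- \frac{13247}{1470} + \frac{1}{168} \left(-154\right)} = 156 \left(-6\right) \frac{1}{363629} - \frac{180035}{- \frac{13247}{1470} - \frac{11}{12}} = \left(-936\right) \frac{1}{363629} - \frac{180035}{- \frac{29189}{2940}} = - \frac{936}{363629} - - \frac{529302900}{29189} = - \frac{936}{363629} + \frac{529302900}{29189} = \frac{192469856903196}{10613966881}$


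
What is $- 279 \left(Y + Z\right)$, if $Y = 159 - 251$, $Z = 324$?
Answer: $-64728$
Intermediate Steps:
$Y = -92$
$- 279 \left(Y + Z\right) = - 279 \left(-92 + 324\right) = \left(-279\right) 232 = -64728$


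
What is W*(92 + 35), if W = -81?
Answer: -10287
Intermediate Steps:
W*(92 + 35) = -81*(92 + 35) = -81*127 = -10287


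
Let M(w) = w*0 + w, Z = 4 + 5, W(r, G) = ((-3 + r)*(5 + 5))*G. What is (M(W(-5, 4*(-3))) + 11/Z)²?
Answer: 74839801/81 ≈ 9.2395e+5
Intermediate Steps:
W(r, G) = G*(-30 + 10*r) (W(r, G) = ((-3 + r)*10)*G = (-30 + 10*r)*G = G*(-30 + 10*r))
Z = 9
M(w) = w (M(w) = 0 + w = w)
(M(W(-5, 4*(-3))) + 11/Z)² = (10*(4*(-3))*(-3 - 5) + 11/9)² = (10*(-12)*(-8) + 11*(⅑))² = (960 + 11/9)² = (8651/9)² = 74839801/81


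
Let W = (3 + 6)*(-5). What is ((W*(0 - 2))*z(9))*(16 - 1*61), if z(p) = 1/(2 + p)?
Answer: -4050/11 ≈ -368.18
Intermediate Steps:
W = -45 (W = 9*(-5) = -45)
((W*(0 - 2))*z(9))*(16 - 1*61) = ((-45*(0 - 2))/(2 + 9))*(16 - 1*61) = (-45*(-2)/11)*(16 - 61) = (90*(1/11))*(-45) = (90/11)*(-45) = -4050/11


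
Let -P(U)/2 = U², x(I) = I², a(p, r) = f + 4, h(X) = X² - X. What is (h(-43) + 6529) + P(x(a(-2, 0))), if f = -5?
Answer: 8419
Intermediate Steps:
a(p, r) = -1 (a(p, r) = -5 + 4 = -1)
P(U) = -2*U²
(h(-43) + 6529) + P(x(a(-2, 0))) = (-43*(-1 - 43) + 6529) - 2*((-1)²)² = (-43*(-44) + 6529) - 2*1² = (1892 + 6529) - 2*1 = 8421 - 2 = 8419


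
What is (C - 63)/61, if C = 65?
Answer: 2/61 ≈ 0.032787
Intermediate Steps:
(C - 63)/61 = (65 - 63)/61 = (1/61)*2 = 2/61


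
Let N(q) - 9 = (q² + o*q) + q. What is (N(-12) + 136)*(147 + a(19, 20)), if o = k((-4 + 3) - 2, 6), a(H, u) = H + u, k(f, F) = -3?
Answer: 58218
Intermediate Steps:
o = -3
N(q) = 9 + q² - 2*q (N(q) = 9 + ((q² - 3*q) + q) = 9 + (q² - 2*q) = 9 + q² - 2*q)
(N(-12) + 136)*(147 + a(19, 20)) = ((9 + (-12)² - 2*(-12)) + 136)*(147 + (19 + 20)) = ((9 + 144 + 24) + 136)*(147 + 39) = (177 + 136)*186 = 313*186 = 58218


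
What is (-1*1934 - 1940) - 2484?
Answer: -6358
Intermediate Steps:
(-1*1934 - 1940) - 2484 = (-1934 - 1940) - 2484 = -3874 - 2484 = -6358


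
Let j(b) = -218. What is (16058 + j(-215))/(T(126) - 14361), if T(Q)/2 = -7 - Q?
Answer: -15840/14627 ≈ -1.0829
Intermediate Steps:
T(Q) = -14 - 2*Q (T(Q) = 2*(-7 - Q) = -14 - 2*Q)
(16058 + j(-215))/(T(126) - 14361) = (16058 - 218)/((-14 - 2*126) - 14361) = 15840/((-14 - 252) - 14361) = 15840/(-266 - 14361) = 15840/(-14627) = 15840*(-1/14627) = -15840/14627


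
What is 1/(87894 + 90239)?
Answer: 1/178133 ≈ 5.6138e-6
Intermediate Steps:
1/(87894 + 90239) = 1/178133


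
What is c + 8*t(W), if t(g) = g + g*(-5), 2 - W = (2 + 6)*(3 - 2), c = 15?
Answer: 207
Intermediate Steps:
W = -6 (W = 2 - (2 + 6)*(3 - 2) = 2 - 8 = -6)
t(g) = -4*g (t(g) = g - 5*g = -4*g)
c + 8*t(W) = 15 + 8*(-4*(-6)) = 15 + 8*24 = 15 + 192 = 207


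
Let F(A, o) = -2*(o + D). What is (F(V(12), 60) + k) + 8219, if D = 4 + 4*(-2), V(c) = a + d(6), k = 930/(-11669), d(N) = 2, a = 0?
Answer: 94599653/11669 ≈ 8106.9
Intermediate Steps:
k = -930/11669 (k = 930*(-1/11669) = -930/11669 ≈ -0.079698)
V(c) = 2 (V(c) = 0 + 2 = 2)
D = -4 (D = 4 - 8 = -4)
F(A, o) = 8 - 2*o (F(A, o) = -2*(o - 4) = -2*(-4 + o) = 8 - 2*o)
(F(V(12), 60) + k) + 8219 = ((8 - 2*60) - 930/11669) + 8219 = ((8 - 120) - 930/11669) + 8219 = (-112 - 930/11669) + 8219 = -1307858/11669 + 8219 = 94599653/11669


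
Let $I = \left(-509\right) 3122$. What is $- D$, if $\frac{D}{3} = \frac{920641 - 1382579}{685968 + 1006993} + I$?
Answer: $\frac{8070844203348}{1692961} \approx 4.7673 \cdot 10^{6}$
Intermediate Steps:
$I = -1589098$
$D = - \frac{8070844203348}{1692961}$ ($D = 3 \left(\frac{920641 - 1382579}{685968 + 1006993} - 1589098\right) = 3 \left(- \frac{461938}{1692961} - 1589098\right) = 3 \left(- \frac{2690281401116}{1692961}\right) = - \frac{8070844203348}{1692961} \approx -4.7673 \cdot 10^{6}$)
$- D = \left(-1\right) \left(- \frac{8070844203348}{1692961}\right) = \frac{8070844203348}{1692961}$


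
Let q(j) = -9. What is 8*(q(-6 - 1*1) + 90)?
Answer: 648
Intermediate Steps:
8*(q(-6 - 1*1) + 90) = 8*(-9 + 90) = 8*81 = 648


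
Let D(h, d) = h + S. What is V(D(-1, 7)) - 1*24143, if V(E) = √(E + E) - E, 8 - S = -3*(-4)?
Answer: -24138 + I*√10 ≈ -24138.0 + 3.1623*I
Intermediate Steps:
S = -4 (S = 8 - (-3)*(-4) = 8 - 1*12 = 8 - 12 = -4)
D(h, d) = -4 + h (D(h, d) = h - 4 = -4 + h)
V(E) = -E + √2*√E (V(E) = √(2*E) - E = √2*√E - E = -E + √2*√E)
V(D(-1, 7)) - 1*24143 = (-(-4 - 1) + √2*√(-4 - 1)) - 1*24143 = (-1*(-5) + √2*√(-5)) - 24143 = (5 + √2*(I*√5)) - 24143 = (5 + I*√10) - 24143 = -24138 + I*√10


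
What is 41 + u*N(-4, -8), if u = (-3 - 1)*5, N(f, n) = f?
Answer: 121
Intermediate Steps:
u = -20 (u = -4*5 = -20)
41 + u*N(-4, -8) = 41 - 20*(-4) = 41 + 80 = 121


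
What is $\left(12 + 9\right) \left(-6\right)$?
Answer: $-126$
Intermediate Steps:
$\left(12 + 9\right) \left(-6\right) = 21 \left(-6\right) = -126$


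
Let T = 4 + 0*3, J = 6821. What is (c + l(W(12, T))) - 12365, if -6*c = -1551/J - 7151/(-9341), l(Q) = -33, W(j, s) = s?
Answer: -2369831403974/191144883 ≈ -12398.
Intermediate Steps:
T = 4 (T = 4 + 0 = 4)
c = -17144540/191144883 (c = -(-1551/6821 - 7151/(-9341))/6 = -(-1551*1/6821 - 7151*(-1/9341))/6 = -(-1551/6821 + 7151/9341)/6 = -⅙*34289080/63714961 = -17144540/191144883 ≈ -0.089694)
(c + l(W(12, T))) - 12365 = (-17144540/191144883 - 33) - 12365 = -6324925679/191144883 - 12365 = -2369831403974/191144883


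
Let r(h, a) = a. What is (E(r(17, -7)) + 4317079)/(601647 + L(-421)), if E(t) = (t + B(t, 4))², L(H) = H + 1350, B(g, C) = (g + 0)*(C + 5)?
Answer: 4321979/602576 ≈ 7.1725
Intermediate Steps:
B(g, C) = g*(5 + C)
L(H) = 1350 + H
E(t) = 100*t² (E(t) = (t + t*(5 + 4))² = (t + t*9)² = (t + 9*t)² = (10*t)² = 100*t²)
(E(r(17, -7)) + 4317079)/(601647 + L(-421)) = (100*(-7)² + 4317079)/(601647 + (1350 - 421)) = (100*49 + 4317079)/(601647 + 929) = (4900 + 4317079)/602576 = 4321979*(1/602576) = 4321979/602576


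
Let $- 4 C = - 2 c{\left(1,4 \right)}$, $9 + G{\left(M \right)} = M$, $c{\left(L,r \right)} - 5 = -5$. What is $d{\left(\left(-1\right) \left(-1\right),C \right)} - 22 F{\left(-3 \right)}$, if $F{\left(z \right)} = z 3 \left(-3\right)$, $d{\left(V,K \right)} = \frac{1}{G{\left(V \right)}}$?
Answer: $- \frac{4753}{8} \approx -594.13$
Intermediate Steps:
$c{\left(L,r \right)} = 0$ ($c{\left(L,r \right)} = 5 - 5 = 0$)
$G{\left(M \right)} = -9 + M$
$C = 0$ ($C = - \frac{\left(-2\right) 0}{4} = \left(- \frac{1}{4}\right) 0 = 0$)
$d{\left(V,K \right)} = \frac{1}{-9 + V}$
$F{\left(z \right)} = - 9 z$ ($F{\left(z \right)} = 3 z \left(-3\right) = - 9 z$)
$d{\left(\left(-1\right) \left(-1\right),C \right)} - 22 F{\left(-3 \right)} = \frac{1}{-9 - -1} - 22 \left(\left(-9\right) \left(-3\right)\right) = \frac{1}{-9 + 1} - 594 = \frac{1}{-8} - 594 = - \frac{1}{8} - 594 = - \frac{4753}{8}$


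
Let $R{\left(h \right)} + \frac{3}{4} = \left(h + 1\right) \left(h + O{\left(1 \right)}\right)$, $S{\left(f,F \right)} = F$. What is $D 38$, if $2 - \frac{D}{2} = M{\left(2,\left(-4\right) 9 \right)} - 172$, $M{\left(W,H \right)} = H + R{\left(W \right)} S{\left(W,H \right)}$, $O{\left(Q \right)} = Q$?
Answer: $38532$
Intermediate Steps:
$R{\left(h \right)} = - \frac{3}{4} + \left(1 + h\right)^{2}$ ($R{\left(h \right)} = - \frac{3}{4} + \left(h + 1\right) \left(h + 1\right) = - \frac{3}{4} + \left(1 + h\right) \left(1 + h\right) = - \frac{3}{4} + \left(1 + h\right)^{2}$)
$M{\left(W,H \right)} = H + H \left(\frac{1}{4} + W^{2} + 2 W\right)$ ($M{\left(W,H \right)} = H + \left(\frac{1}{4} + W^{2} + 2 W\right) H = H + H \left(\frac{1}{4} + W^{2} + 2 W\right)$)
$D = 1014$ ($D = 4 - 2 \left(\frac{\left(-4\right) 9 \left(5 + 4 \cdot 2^{2} + 8 \cdot 2\right)}{4} - 172\right) = 4 - 2 \left(\frac{1}{4} \left(-36\right) \left(5 + 4 \cdot 4 + 16\right) - 172\right) = 4 - 2 \left(\frac{1}{4} \left(-36\right) \left(5 + 16 + 16\right) - 172\right) = 4 - 2 \left(\frac{1}{4} \left(-36\right) 37 - 172\right) = 4 - 2 \left(-333 - 172\right) = 4 - -1010 = 4 + 1010 = 1014$)
$D 38 = 1014 \cdot 38 = 38532$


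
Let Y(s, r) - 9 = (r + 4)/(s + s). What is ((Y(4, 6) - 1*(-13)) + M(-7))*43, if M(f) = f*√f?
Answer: 3999/4 - 301*I*√7 ≈ 999.75 - 796.37*I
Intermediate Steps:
M(f) = f^(3/2)
Y(s, r) = 9 + (4 + r)/(2*s) (Y(s, r) = 9 + (r + 4)/(s + s) = 9 + (4 + r)/((2*s)) = 9 + (4 + r)*(1/(2*s)) = 9 + (4 + r)/(2*s))
((Y(4, 6) - 1*(-13)) + M(-7))*43 = (((½)*(4 + 6 + 18*4)/4 - 1*(-13)) + (-7)^(3/2))*43 = (((½)*(¼)*(4 + 6 + 72) + 13) - 7*I*√7)*43 = (((½)*(¼)*82 + 13) - 7*I*√7)*43 = ((41/4 + 13) - 7*I*√7)*43 = (93/4 - 7*I*√7)*43 = 3999/4 - 301*I*√7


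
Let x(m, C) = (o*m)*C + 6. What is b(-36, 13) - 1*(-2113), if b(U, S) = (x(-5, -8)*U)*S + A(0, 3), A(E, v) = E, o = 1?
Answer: -19415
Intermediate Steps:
x(m, C) = 6 + C*m (x(m, C) = (1*m)*C + 6 = m*C + 6 = C*m + 6 = 6 + C*m)
b(U, S) = 46*S*U (b(U, S) = ((6 - 8*(-5))*U)*S + 0 = ((6 + 40)*U)*S + 0 = (46*U)*S + 0 = 46*S*U + 0 = 46*S*U)
b(-36, 13) - 1*(-2113) = 46*13*(-36) - 1*(-2113) = -21528 + 2113 = -19415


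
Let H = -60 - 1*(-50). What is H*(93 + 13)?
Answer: -1060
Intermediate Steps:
H = -10 (H = -60 + 50 = -10)
H*(93 + 13) = -10*(93 + 13) = -10*106 = -1060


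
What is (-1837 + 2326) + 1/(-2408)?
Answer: 1177511/2408 ≈ 489.00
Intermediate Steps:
(-1837 + 2326) + 1/(-2408) = 489 - 1/2408 = 1177511/2408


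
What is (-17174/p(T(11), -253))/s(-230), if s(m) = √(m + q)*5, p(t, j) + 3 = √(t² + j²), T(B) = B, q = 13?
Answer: 1662*I*√217/2244235 + 6094*I*√115010/2244235 ≈ 0.93179*I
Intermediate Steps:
p(t, j) = -3 + √(j² + t²) (p(t, j) = -3 + √(t² + j²) = -3 + √(j² + t²))
s(m) = 5*√(13 + m) (s(m) = √(m + 13)*5 = √(13 + m)*5 = 5*√(13 + m))
(-17174/p(T(11), -253))/s(-230) = (-17174/(-3 + √((-253)² + 11²)))/((5*√(13 - 230))) = (-17174/(-3 + √(64009 + 121)))/((5*√(-217))) = (-17174/(-3 + √64130))/((5*(I*√217))) = (-17174/(-3 + 11*√530))/((5*I*√217)) = (-17174/(-3 + 11*√530))*(-I*√217/1085) = 554*I*√217/(35*(-3 + 11*√530))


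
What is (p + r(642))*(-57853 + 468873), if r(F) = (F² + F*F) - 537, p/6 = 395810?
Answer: 1314709534020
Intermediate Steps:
p = 2374860 (p = 6*395810 = 2374860)
r(F) = -537 + 2*F² (r(F) = (F² + F²) - 537 = 2*F² - 537 = -537 + 2*F²)
(p + r(642))*(-57853 + 468873) = (2374860 + (-537 + 2*642²))*(-57853 + 468873) = (2374860 + (-537 + 2*412164))*411020 = (2374860 + (-537 + 824328))*411020 = (2374860 + 823791)*411020 = 3198651*411020 = 1314709534020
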